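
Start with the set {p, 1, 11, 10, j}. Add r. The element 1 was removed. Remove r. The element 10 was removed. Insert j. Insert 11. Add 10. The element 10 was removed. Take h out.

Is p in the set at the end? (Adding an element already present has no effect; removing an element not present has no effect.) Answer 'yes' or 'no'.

Tracking the set through each operation:
Start: {1, 10, 11, j, p}
Event 1 (add r): added. Set: {1, 10, 11, j, p, r}
Event 2 (remove 1): removed. Set: {10, 11, j, p, r}
Event 3 (remove r): removed. Set: {10, 11, j, p}
Event 4 (remove 10): removed. Set: {11, j, p}
Event 5 (add j): already present, no change. Set: {11, j, p}
Event 6 (add 11): already present, no change. Set: {11, j, p}
Event 7 (add 10): added. Set: {10, 11, j, p}
Event 8 (remove 10): removed. Set: {11, j, p}
Event 9 (remove h): not present, no change. Set: {11, j, p}

Final set: {11, j, p} (size 3)
p is in the final set.

Answer: yes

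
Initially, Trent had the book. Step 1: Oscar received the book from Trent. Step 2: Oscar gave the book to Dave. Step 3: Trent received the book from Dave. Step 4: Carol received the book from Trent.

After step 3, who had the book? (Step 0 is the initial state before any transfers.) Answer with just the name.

Tracking the book holder through step 3:
After step 0 (start): Trent
After step 1: Oscar
After step 2: Dave
After step 3: Trent

At step 3, the holder is Trent.

Answer: Trent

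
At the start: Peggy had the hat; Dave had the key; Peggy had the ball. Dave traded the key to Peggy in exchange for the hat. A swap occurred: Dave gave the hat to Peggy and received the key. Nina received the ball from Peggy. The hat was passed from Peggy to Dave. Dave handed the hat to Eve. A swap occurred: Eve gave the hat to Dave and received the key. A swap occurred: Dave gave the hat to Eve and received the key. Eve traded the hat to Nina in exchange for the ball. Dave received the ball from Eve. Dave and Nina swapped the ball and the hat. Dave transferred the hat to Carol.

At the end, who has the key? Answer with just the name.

Answer: Dave

Derivation:
Tracking all object holders:
Start: hat:Peggy, key:Dave, ball:Peggy
Event 1 (swap key<->hat: now key:Peggy, hat:Dave). State: hat:Dave, key:Peggy, ball:Peggy
Event 2 (swap hat<->key: now hat:Peggy, key:Dave). State: hat:Peggy, key:Dave, ball:Peggy
Event 3 (give ball: Peggy -> Nina). State: hat:Peggy, key:Dave, ball:Nina
Event 4 (give hat: Peggy -> Dave). State: hat:Dave, key:Dave, ball:Nina
Event 5 (give hat: Dave -> Eve). State: hat:Eve, key:Dave, ball:Nina
Event 6 (swap hat<->key: now hat:Dave, key:Eve). State: hat:Dave, key:Eve, ball:Nina
Event 7 (swap hat<->key: now hat:Eve, key:Dave). State: hat:Eve, key:Dave, ball:Nina
Event 8 (swap hat<->ball: now hat:Nina, ball:Eve). State: hat:Nina, key:Dave, ball:Eve
Event 9 (give ball: Eve -> Dave). State: hat:Nina, key:Dave, ball:Dave
Event 10 (swap ball<->hat: now ball:Nina, hat:Dave). State: hat:Dave, key:Dave, ball:Nina
Event 11 (give hat: Dave -> Carol). State: hat:Carol, key:Dave, ball:Nina

Final state: hat:Carol, key:Dave, ball:Nina
The key is held by Dave.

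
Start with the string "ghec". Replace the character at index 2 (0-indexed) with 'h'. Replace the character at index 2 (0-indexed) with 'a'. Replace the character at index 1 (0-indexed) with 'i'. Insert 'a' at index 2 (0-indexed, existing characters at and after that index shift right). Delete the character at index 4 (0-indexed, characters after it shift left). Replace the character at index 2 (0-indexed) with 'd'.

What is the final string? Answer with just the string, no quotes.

Answer: gida

Derivation:
Applying each edit step by step:
Start: "ghec"
Op 1 (replace idx 2: 'e' -> 'h'): "ghec" -> "ghhc"
Op 2 (replace idx 2: 'h' -> 'a'): "ghhc" -> "ghac"
Op 3 (replace idx 1: 'h' -> 'i'): "ghac" -> "giac"
Op 4 (insert 'a' at idx 2): "giac" -> "giaac"
Op 5 (delete idx 4 = 'c'): "giaac" -> "giaa"
Op 6 (replace idx 2: 'a' -> 'd'): "giaa" -> "gida"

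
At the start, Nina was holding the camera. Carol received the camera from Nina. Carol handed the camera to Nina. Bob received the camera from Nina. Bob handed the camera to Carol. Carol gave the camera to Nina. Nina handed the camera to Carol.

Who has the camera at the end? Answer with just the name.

Tracking the camera through each event:
Start: Nina has the camera.
After event 1: Carol has the camera.
After event 2: Nina has the camera.
After event 3: Bob has the camera.
After event 4: Carol has the camera.
After event 5: Nina has the camera.
After event 6: Carol has the camera.

Answer: Carol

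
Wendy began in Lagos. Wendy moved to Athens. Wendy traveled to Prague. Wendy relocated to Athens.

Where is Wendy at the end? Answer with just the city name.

Tracking Wendy's location:
Start: Wendy is in Lagos.
After move 1: Lagos -> Athens. Wendy is in Athens.
After move 2: Athens -> Prague. Wendy is in Prague.
After move 3: Prague -> Athens. Wendy is in Athens.

Answer: Athens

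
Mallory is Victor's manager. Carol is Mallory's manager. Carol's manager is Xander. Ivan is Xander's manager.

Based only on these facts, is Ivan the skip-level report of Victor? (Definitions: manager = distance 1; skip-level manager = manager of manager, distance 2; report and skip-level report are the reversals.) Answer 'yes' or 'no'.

Answer: no

Derivation:
Reconstructing the manager chain from the given facts:
  Ivan -> Xander -> Carol -> Mallory -> Victor
(each arrow means 'manager of the next')
Positions in the chain (0 = top):
  position of Ivan: 0
  position of Xander: 1
  position of Carol: 2
  position of Mallory: 3
  position of Victor: 4

Ivan is at position 0, Victor is at position 4; signed distance (j - i) = 4.
'skip-level report' requires j - i = -2. Actual distance is 4, so the relation does NOT hold.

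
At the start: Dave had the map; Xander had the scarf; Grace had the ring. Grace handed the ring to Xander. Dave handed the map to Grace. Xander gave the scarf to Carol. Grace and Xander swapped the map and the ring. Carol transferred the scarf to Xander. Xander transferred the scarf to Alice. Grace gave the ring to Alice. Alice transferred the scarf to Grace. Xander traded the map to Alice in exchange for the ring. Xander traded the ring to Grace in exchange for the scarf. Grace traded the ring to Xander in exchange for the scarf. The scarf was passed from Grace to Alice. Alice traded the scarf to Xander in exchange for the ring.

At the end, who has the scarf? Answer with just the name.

Answer: Xander

Derivation:
Tracking all object holders:
Start: map:Dave, scarf:Xander, ring:Grace
Event 1 (give ring: Grace -> Xander). State: map:Dave, scarf:Xander, ring:Xander
Event 2 (give map: Dave -> Grace). State: map:Grace, scarf:Xander, ring:Xander
Event 3 (give scarf: Xander -> Carol). State: map:Grace, scarf:Carol, ring:Xander
Event 4 (swap map<->ring: now map:Xander, ring:Grace). State: map:Xander, scarf:Carol, ring:Grace
Event 5 (give scarf: Carol -> Xander). State: map:Xander, scarf:Xander, ring:Grace
Event 6 (give scarf: Xander -> Alice). State: map:Xander, scarf:Alice, ring:Grace
Event 7 (give ring: Grace -> Alice). State: map:Xander, scarf:Alice, ring:Alice
Event 8 (give scarf: Alice -> Grace). State: map:Xander, scarf:Grace, ring:Alice
Event 9 (swap map<->ring: now map:Alice, ring:Xander). State: map:Alice, scarf:Grace, ring:Xander
Event 10 (swap ring<->scarf: now ring:Grace, scarf:Xander). State: map:Alice, scarf:Xander, ring:Grace
Event 11 (swap ring<->scarf: now ring:Xander, scarf:Grace). State: map:Alice, scarf:Grace, ring:Xander
Event 12 (give scarf: Grace -> Alice). State: map:Alice, scarf:Alice, ring:Xander
Event 13 (swap scarf<->ring: now scarf:Xander, ring:Alice). State: map:Alice, scarf:Xander, ring:Alice

Final state: map:Alice, scarf:Xander, ring:Alice
The scarf is held by Xander.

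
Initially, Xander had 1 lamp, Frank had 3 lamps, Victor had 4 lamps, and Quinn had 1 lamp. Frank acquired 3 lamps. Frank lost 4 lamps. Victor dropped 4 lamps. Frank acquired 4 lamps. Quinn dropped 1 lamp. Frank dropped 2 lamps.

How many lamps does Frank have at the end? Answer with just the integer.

Answer: 4

Derivation:
Tracking counts step by step:
Start: Xander=1, Frank=3, Victor=4, Quinn=1
Event 1 (Frank +3): Frank: 3 -> 6. State: Xander=1, Frank=6, Victor=4, Quinn=1
Event 2 (Frank -4): Frank: 6 -> 2. State: Xander=1, Frank=2, Victor=4, Quinn=1
Event 3 (Victor -4): Victor: 4 -> 0. State: Xander=1, Frank=2, Victor=0, Quinn=1
Event 4 (Frank +4): Frank: 2 -> 6. State: Xander=1, Frank=6, Victor=0, Quinn=1
Event 5 (Quinn -1): Quinn: 1 -> 0. State: Xander=1, Frank=6, Victor=0, Quinn=0
Event 6 (Frank -2): Frank: 6 -> 4. State: Xander=1, Frank=4, Victor=0, Quinn=0

Frank's final count: 4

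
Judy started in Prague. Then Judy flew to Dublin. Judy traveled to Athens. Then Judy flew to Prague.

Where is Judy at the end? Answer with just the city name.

Answer: Prague

Derivation:
Tracking Judy's location:
Start: Judy is in Prague.
After move 1: Prague -> Dublin. Judy is in Dublin.
After move 2: Dublin -> Athens. Judy is in Athens.
After move 3: Athens -> Prague. Judy is in Prague.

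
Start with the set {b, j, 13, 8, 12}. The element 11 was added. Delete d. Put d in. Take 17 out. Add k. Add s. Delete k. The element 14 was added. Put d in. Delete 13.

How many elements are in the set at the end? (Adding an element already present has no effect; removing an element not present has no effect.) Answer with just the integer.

Tracking the set through each operation:
Start: {12, 13, 8, b, j}
Event 1 (add 11): added. Set: {11, 12, 13, 8, b, j}
Event 2 (remove d): not present, no change. Set: {11, 12, 13, 8, b, j}
Event 3 (add d): added. Set: {11, 12, 13, 8, b, d, j}
Event 4 (remove 17): not present, no change. Set: {11, 12, 13, 8, b, d, j}
Event 5 (add k): added. Set: {11, 12, 13, 8, b, d, j, k}
Event 6 (add s): added. Set: {11, 12, 13, 8, b, d, j, k, s}
Event 7 (remove k): removed. Set: {11, 12, 13, 8, b, d, j, s}
Event 8 (add 14): added. Set: {11, 12, 13, 14, 8, b, d, j, s}
Event 9 (add d): already present, no change. Set: {11, 12, 13, 14, 8, b, d, j, s}
Event 10 (remove 13): removed. Set: {11, 12, 14, 8, b, d, j, s}

Final set: {11, 12, 14, 8, b, d, j, s} (size 8)

Answer: 8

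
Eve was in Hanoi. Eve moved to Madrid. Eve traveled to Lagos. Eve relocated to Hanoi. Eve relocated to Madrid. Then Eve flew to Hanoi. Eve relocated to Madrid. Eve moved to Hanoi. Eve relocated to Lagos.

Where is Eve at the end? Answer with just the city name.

Answer: Lagos

Derivation:
Tracking Eve's location:
Start: Eve is in Hanoi.
After move 1: Hanoi -> Madrid. Eve is in Madrid.
After move 2: Madrid -> Lagos. Eve is in Lagos.
After move 3: Lagos -> Hanoi. Eve is in Hanoi.
After move 4: Hanoi -> Madrid. Eve is in Madrid.
After move 5: Madrid -> Hanoi. Eve is in Hanoi.
After move 6: Hanoi -> Madrid. Eve is in Madrid.
After move 7: Madrid -> Hanoi. Eve is in Hanoi.
After move 8: Hanoi -> Lagos. Eve is in Lagos.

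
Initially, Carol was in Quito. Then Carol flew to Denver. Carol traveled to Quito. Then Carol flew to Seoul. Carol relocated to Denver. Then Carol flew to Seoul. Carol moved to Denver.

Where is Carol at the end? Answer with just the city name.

Answer: Denver

Derivation:
Tracking Carol's location:
Start: Carol is in Quito.
After move 1: Quito -> Denver. Carol is in Denver.
After move 2: Denver -> Quito. Carol is in Quito.
After move 3: Quito -> Seoul. Carol is in Seoul.
After move 4: Seoul -> Denver. Carol is in Denver.
After move 5: Denver -> Seoul. Carol is in Seoul.
After move 6: Seoul -> Denver. Carol is in Denver.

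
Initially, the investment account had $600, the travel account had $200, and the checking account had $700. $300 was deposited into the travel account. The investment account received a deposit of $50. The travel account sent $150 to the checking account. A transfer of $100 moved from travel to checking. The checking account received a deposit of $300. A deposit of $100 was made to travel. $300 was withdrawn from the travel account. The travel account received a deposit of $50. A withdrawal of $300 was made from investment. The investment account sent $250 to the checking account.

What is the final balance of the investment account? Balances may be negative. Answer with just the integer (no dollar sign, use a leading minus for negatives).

Answer: 100

Derivation:
Tracking account balances step by step:
Start: investment=600, travel=200, checking=700
Event 1 (deposit 300 to travel): travel: 200 + 300 = 500. Balances: investment=600, travel=500, checking=700
Event 2 (deposit 50 to investment): investment: 600 + 50 = 650. Balances: investment=650, travel=500, checking=700
Event 3 (transfer 150 travel -> checking): travel: 500 - 150 = 350, checking: 700 + 150 = 850. Balances: investment=650, travel=350, checking=850
Event 4 (transfer 100 travel -> checking): travel: 350 - 100 = 250, checking: 850 + 100 = 950. Balances: investment=650, travel=250, checking=950
Event 5 (deposit 300 to checking): checking: 950 + 300 = 1250. Balances: investment=650, travel=250, checking=1250
Event 6 (deposit 100 to travel): travel: 250 + 100 = 350. Balances: investment=650, travel=350, checking=1250
Event 7 (withdraw 300 from travel): travel: 350 - 300 = 50. Balances: investment=650, travel=50, checking=1250
Event 8 (deposit 50 to travel): travel: 50 + 50 = 100. Balances: investment=650, travel=100, checking=1250
Event 9 (withdraw 300 from investment): investment: 650 - 300 = 350. Balances: investment=350, travel=100, checking=1250
Event 10 (transfer 250 investment -> checking): investment: 350 - 250 = 100, checking: 1250 + 250 = 1500. Balances: investment=100, travel=100, checking=1500

Final balance of investment: 100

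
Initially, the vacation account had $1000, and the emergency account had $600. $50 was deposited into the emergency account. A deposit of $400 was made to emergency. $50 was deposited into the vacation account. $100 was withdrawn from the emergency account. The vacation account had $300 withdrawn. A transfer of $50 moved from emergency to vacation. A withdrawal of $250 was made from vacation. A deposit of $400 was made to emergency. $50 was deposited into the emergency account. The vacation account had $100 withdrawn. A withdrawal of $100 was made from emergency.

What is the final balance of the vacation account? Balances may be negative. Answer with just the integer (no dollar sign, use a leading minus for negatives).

Tracking account balances step by step:
Start: vacation=1000, emergency=600
Event 1 (deposit 50 to emergency): emergency: 600 + 50 = 650. Balances: vacation=1000, emergency=650
Event 2 (deposit 400 to emergency): emergency: 650 + 400 = 1050. Balances: vacation=1000, emergency=1050
Event 3 (deposit 50 to vacation): vacation: 1000 + 50 = 1050. Balances: vacation=1050, emergency=1050
Event 4 (withdraw 100 from emergency): emergency: 1050 - 100 = 950. Balances: vacation=1050, emergency=950
Event 5 (withdraw 300 from vacation): vacation: 1050 - 300 = 750. Balances: vacation=750, emergency=950
Event 6 (transfer 50 emergency -> vacation): emergency: 950 - 50 = 900, vacation: 750 + 50 = 800. Balances: vacation=800, emergency=900
Event 7 (withdraw 250 from vacation): vacation: 800 - 250 = 550. Balances: vacation=550, emergency=900
Event 8 (deposit 400 to emergency): emergency: 900 + 400 = 1300. Balances: vacation=550, emergency=1300
Event 9 (deposit 50 to emergency): emergency: 1300 + 50 = 1350. Balances: vacation=550, emergency=1350
Event 10 (withdraw 100 from vacation): vacation: 550 - 100 = 450. Balances: vacation=450, emergency=1350
Event 11 (withdraw 100 from emergency): emergency: 1350 - 100 = 1250. Balances: vacation=450, emergency=1250

Final balance of vacation: 450

Answer: 450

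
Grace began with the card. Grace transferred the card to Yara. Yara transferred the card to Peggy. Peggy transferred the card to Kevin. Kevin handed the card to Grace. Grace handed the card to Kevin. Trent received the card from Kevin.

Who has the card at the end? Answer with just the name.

Answer: Trent

Derivation:
Tracking the card through each event:
Start: Grace has the card.
After event 1: Yara has the card.
After event 2: Peggy has the card.
After event 3: Kevin has the card.
After event 4: Grace has the card.
After event 5: Kevin has the card.
After event 6: Trent has the card.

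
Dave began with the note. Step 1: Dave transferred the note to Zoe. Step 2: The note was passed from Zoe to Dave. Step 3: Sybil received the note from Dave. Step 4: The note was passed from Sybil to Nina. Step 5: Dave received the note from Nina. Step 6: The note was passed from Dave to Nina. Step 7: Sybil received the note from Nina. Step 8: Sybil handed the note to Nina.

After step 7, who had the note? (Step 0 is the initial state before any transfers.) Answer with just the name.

Answer: Sybil

Derivation:
Tracking the note holder through step 7:
After step 0 (start): Dave
After step 1: Zoe
After step 2: Dave
After step 3: Sybil
After step 4: Nina
After step 5: Dave
After step 6: Nina
After step 7: Sybil

At step 7, the holder is Sybil.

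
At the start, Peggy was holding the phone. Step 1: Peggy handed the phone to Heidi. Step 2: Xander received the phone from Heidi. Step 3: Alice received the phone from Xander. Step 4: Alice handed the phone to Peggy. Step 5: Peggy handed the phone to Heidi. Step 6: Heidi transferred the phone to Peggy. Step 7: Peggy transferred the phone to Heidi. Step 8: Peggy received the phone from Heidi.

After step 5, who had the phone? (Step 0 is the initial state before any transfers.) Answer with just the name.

Tracking the phone holder through step 5:
After step 0 (start): Peggy
After step 1: Heidi
After step 2: Xander
After step 3: Alice
After step 4: Peggy
After step 5: Heidi

At step 5, the holder is Heidi.

Answer: Heidi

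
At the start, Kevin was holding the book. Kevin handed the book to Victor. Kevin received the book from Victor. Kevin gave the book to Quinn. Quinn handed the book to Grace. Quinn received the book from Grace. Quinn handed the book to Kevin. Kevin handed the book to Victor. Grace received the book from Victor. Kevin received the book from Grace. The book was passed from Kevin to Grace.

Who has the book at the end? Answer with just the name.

Answer: Grace

Derivation:
Tracking the book through each event:
Start: Kevin has the book.
After event 1: Victor has the book.
After event 2: Kevin has the book.
After event 3: Quinn has the book.
After event 4: Grace has the book.
After event 5: Quinn has the book.
After event 6: Kevin has the book.
After event 7: Victor has the book.
After event 8: Grace has the book.
After event 9: Kevin has the book.
After event 10: Grace has the book.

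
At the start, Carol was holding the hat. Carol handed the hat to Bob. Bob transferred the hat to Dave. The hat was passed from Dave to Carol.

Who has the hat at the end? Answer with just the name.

Answer: Carol

Derivation:
Tracking the hat through each event:
Start: Carol has the hat.
After event 1: Bob has the hat.
After event 2: Dave has the hat.
After event 3: Carol has the hat.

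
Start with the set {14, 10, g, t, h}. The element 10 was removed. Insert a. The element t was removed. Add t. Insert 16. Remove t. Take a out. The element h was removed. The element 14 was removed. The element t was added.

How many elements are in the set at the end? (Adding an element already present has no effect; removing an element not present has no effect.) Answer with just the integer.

Answer: 3

Derivation:
Tracking the set through each operation:
Start: {10, 14, g, h, t}
Event 1 (remove 10): removed. Set: {14, g, h, t}
Event 2 (add a): added. Set: {14, a, g, h, t}
Event 3 (remove t): removed. Set: {14, a, g, h}
Event 4 (add t): added. Set: {14, a, g, h, t}
Event 5 (add 16): added. Set: {14, 16, a, g, h, t}
Event 6 (remove t): removed. Set: {14, 16, a, g, h}
Event 7 (remove a): removed. Set: {14, 16, g, h}
Event 8 (remove h): removed. Set: {14, 16, g}
Event 9 (remove 14): removed. Set: {16, g}
Event 10 (add t): added. Set: {16, g, t}

Final set: {16, g, t} (size 3)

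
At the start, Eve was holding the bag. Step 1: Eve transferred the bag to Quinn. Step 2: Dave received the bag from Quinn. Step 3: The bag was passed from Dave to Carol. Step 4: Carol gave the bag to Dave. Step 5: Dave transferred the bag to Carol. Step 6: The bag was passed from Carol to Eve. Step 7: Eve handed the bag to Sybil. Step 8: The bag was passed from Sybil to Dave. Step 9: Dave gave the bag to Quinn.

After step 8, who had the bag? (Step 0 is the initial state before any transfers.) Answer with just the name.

Answer: Dave

Derivation:
Tracking the bag holder through step 8:
After step 0 (start): Eve
After step 1: Quinn
After step 2: Dave
After step 3: Carol
After step 4: Dave
After step 5: Carol
After step 6: Eve
After step 7: Sybil
After step 8: Dave

At step 8, the holder is Dave.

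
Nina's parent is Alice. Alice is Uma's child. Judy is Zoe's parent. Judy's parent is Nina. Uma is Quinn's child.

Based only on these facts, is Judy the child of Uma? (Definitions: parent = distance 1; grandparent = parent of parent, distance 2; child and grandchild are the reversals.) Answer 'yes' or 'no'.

Reconstructing the parent chain from the given facts:
  Quinn -> Uma -> Alice -> Nina -> Judy -> Zoe
(each arrow means 'parent of the next')
Positions in the chain (0 = top):
  position of Quinn: 0
  position of Uma: 1
  position of Alice: 2
  position of Nina: 3
  position of Judy: 4
  position of Zoe: 5

Judy is at position 4, Uma is at position 1; signed distance (j - i) = -3.
'child' requires j - i = -1. Actual distance is -3, so the relation does NOT hold.

Answer: no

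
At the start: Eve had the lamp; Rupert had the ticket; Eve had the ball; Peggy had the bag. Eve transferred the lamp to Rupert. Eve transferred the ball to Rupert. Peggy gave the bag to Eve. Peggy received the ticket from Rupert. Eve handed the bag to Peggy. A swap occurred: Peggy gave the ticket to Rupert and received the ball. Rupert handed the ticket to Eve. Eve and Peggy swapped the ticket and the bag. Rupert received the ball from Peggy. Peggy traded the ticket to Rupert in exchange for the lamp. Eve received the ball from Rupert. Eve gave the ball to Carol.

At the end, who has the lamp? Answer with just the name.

Answer: Peggy

Derivation:
Tracking all object holders:
Start: lamp:Eve, ticket:Rupert, ball:Eve, bag:Peggy
Event 1 (give lamp: Eve -> Rupert). State: lamp:Rupert, ticket:Rupert, ball:Eve, bag:Peggy
Event 2 (give ball: Eve -> Rupert). State: lamp:Rupert, ticket:Rupert, ball:Rupert, bag:Peggy
Event 3 (give bag: Peggy -> Eve). State: lamp:Rupert, ticket:Rupert, ball:Rupert, bag:Eve
Event 4 (give ticket: Rupert -> Peggy). State: lamp:Rupert, ticket:Peggy, ball:Rupert, bag:Eve
Event 5 (give bag: Eve -> Peggy). State: lamp:Rupert, ticket:Peggy, ball:Rupert, bag:Peggy
Event 6 (swap ticket<->ball: now ticket:Rupert, ball:Peggy). State: lamp:Rupert, ticket:Rupert, ball:Peggy, bag:Peggy
Event 7 (give ticket: Rupert -> Eve). State: lamp:Rupert, ticket:Eve, ball:Peggy, bag:Peggy
Event 8 (swap ticket<->bag: now ticket:Peggy, bag:Eve). State: lamp:Rupert, ticket:Peggy, ball:Peggy, bag:Eve
Event 9 (give ball: Peggy -> Rupert). State: lamp:Rupert, ticket:Peggy, ball:Rupert, bag:Eve
Event 10 (swap ticket<->lamp: now ticket:Rupert, lamp:Peggy). State: lamp:Peggy, ticket:Rupert, ball:Rupert, bag:Eve
Event 11 (give ball: Rupert -> Eve). State: lamp:Peggy, ticket:Rupert, ball:Eve, bag:Eve
Event 12 (give ball: Eve -> Carol). State: lamp:Peggy, ticket:Rupert, ball:Carol, bag:Eve

Final state: lamp:Peggy, ticket:Rupert, ball:Carol, bag:Eve
The lamp is held by Peggy.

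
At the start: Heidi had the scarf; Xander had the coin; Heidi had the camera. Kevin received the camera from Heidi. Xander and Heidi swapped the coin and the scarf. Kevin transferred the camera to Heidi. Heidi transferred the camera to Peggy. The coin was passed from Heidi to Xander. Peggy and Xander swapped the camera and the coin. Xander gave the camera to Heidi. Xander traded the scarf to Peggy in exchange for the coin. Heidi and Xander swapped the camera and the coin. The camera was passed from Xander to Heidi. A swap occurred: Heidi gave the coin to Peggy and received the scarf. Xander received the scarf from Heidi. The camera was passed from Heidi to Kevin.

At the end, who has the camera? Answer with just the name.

Answer: Kevin

Derivation:
Tracking all object holders:
Start: scarf:Heidi, coin:Xander, camera:Heidi
Event 1 (give camera: Heidi -> Kevin). State: scarf:Heidi, coin:Xander, camera:Kevin
Event 2 (swap coin<->scarf: now coin:Heidi, scarf:Xander). State: scarf:Xander, coin:Heidi, camera:Kevin
Event 3 (give camera: Kevin -> Heidi). State: scarf:Xander, coin:Heidi, camera:Heidi
Event 4 (give camera: Heidi -> Peggy). State: scarf:Xander, coin:Heidi, camera:Peggy
Event 5 (give coin: Heidi -> Xander). State: scarf:Xander, coin:Xander, camera:Peggy
Event 6 (swap camera<->coin: now camera:Xander, coin:Peggy). State: scarf:Xander, coin:Peggy, camera:Xander
Event 7 (give camera: Xander -> Heidi). State: scarf:Xander, coin:Peggy, camera:Heidi
Event 8 (swap scarf<->coin: now scarf:Peggy, coin:Xander). State: scarf:Peggy, coin:Xander, camera:Heidi
Event 9 (swap camera<->coin: now camera:Xander, coin:Heidi). State: scarf:Peggy, coin:Heidi, camera:Xander
Event 10 (give camera: Xander -> Heidi). State: scarf:Peggy, coin:Heidi, camera:Heidi
Event 11 (swap coin<->scarf: now coin:Peggy, scarf:Heidi). State: scarf:Heidi, coin:Peggy, camera:Heidi
Event 12 (give scarf: Heidi -> Xander). State: scarf:Xander, coin:Peggy, camera:Heidi
Event 13 (give camera: Heidi -> Kevin). State: scarf:Xander, coin:Peggy, camera:Kevin

Final state: scarf:Xander, coin:Peggy, camera:Kevin
The camera is held by Kevin.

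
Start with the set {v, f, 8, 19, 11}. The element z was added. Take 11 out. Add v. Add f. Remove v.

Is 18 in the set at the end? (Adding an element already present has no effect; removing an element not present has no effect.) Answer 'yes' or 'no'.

Answer: no

Derivation:
Tracking the set through each operation:
Start: {11, 19, 8, f, v}
Event 1 (add z): added. Set: {11, 19, 8, f, v, z}
Event 2 (remove 11): removed. Set: {19, 8, f, v, z}
Event 3 (add v): already present, no change. Set: {19, 8, f, v, z}
Event 4 (add f): already present, no change. Set: {19, 8, f, v, z}
Event 5 (remove v): removed. Set: {19, 8, f, z}

Final set: {19, 8, f, z} (size 4)
18 is NOT in the final set.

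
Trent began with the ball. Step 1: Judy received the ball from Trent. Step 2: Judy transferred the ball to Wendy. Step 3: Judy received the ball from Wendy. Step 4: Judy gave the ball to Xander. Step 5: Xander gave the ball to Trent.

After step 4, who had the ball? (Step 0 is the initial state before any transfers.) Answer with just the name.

Answer: Xander

Derivation:
Tracking the ball holder through step 4:
After step 0 (start): Trent
After step 1: Judy
After step 2: Wendy
After step 3: Judy
After step 4: Xander

At step 4, the holder is Xander.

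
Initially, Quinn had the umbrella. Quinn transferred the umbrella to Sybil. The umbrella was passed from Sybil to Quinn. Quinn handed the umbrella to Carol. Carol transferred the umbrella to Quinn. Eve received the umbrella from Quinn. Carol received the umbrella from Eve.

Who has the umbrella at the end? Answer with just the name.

Answer: Carol

Derivation:
Tracking the umbrella through each event:
Start: Quinn has the umbrella.
After event 1: Sybil has the umbrella.
After event 2: Quinn has the umbrella.
After event 3: Carol has the umbrella.
After event 4: Quinn has the umbrella.
After event 5: Eve has the umbrella.
After event 6: Carol has the umbrella.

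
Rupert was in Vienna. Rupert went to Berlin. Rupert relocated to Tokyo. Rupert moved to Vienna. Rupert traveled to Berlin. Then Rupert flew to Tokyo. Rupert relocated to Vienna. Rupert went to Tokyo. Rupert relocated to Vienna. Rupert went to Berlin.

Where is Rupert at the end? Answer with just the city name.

Tracking Rupert's location:
Start: Rupert is in Vienna.
After move 1: Vienna -> Berlin. Rupert is in Berlin.
After move 2: Berlin -> Tokyo. Rupert is in Tokyo.
After move 3: Tokyo -> Vienna. Rupert is in Vienna.
After move 4: Vienna -> Berlin. Rupert is in Berlin.
After move 5: Berlin -> Tokyo. Rupert is in Tokyo.
After move 6: Tokyo -> Vienna. Rupert is in Vienna.
After move 7: Vienna -> Tokyo. Rupert is in Tokyo.
After move 8: Tokyo -> Vienna. Rupert is in Vienna.
After move 9: Vienna -> Berlin. Rupert is in Berlin.

Answer: Berlin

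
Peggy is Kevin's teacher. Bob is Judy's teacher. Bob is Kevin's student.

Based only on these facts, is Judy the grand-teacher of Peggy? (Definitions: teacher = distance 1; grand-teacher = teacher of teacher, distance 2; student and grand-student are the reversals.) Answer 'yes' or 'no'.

Reconstructing the teacher chain from the given facts:
  Peggy -> Kevin -> Bob -> Judy
(each arrow means 'teacher of the next')
Positions in the chain (0 = top):
  position of Peggy: 0
  position of Kevin: 1
  position of Bob: 2
  position of Judy: 3

Judy is at position 3, Peggy is at position 0; signed distance (j - i) = -3.
'grand-teacher' requires j - i = 2. Actual distance is -3, so the relation does NOT hold.

Answer: no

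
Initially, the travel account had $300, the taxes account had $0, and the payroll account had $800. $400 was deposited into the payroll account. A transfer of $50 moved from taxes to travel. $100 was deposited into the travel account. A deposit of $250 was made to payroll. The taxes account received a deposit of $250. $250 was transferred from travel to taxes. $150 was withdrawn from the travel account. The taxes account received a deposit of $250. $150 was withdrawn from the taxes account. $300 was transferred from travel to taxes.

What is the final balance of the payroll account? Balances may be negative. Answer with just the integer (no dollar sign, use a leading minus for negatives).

Tracking account balances step by step:
Start: travel=300, taxes=0, payroll=800
Event 1 (deposit 400 to payroll): payroll: 800 + 400 = 1200. Balances: travel=300, taxes=0, payroll=1200
Event 2 (transfer 50 taxes -> travel): taxes: 0 - 50 = -50, travel: 300 + 50 = 350. Balances: travel=350, taxes=-50, payroll=1200
Event 3 (deposit 100 to travel): travel: 350 + 100 = 450. Balances: travel=450, taxes=-50, payroll=1200
Event 4 (deposit 250 to payroll): payroll: 1200 + 250 = 1450. Balances: travel=450, taxes=-50, payroll=1450
Event 5 (deposit 250 to taxes): taxes: -50 + 250 = 200. Balances: travel=450, taxes=200, payroll=1450
Event 6 (transfer 250 travel -> taxes): travel: 450 - 250 = 200, taxes: 200 + 250 = 450. Balances: travel=200, taxes=450, payroll=1450
Event 7 (withdraw 150 from travel): travel: 200 - 150 = 50. Balances: travel=50, taxes=450, payroll=1450
Event 8 (deposit 250 to taxes): taxes: 450 + 250 = 700. Balances: travel=50, taxes=700, payroll=1450
Event 9 (withdraw 150 from taxes): taxes: 700 - 150 = 550. Balances: travel=50, taxes=550, payroll=1450
Event 10 (transfer 300 travel -> taxes): travel: 50 - 300 = -250, taxes: 550 + 300 = 850. Balances: travel=-250, taxes=850, payroll=1450

Final balance of payroll: 1450

Answer: 1450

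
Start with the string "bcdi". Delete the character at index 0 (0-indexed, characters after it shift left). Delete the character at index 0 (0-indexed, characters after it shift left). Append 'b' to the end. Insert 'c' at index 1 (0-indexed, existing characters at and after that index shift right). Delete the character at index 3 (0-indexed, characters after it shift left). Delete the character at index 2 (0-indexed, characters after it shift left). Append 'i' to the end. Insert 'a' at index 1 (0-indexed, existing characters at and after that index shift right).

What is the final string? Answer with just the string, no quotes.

Answer: daci

Derivation:
Applying each edit step by step:
Start: "bcdi"
Op 1 (delete idx 0 = 'b'): "bcdi" -> "cdi"
Op 2 (delete idx 0 = 'c'): "cdi" -> "di"
Op 3 (append 'b'): "di" -> "dib"
Op 4 (insert 'c' at idx 1): "dib" -> "dcib"
Op 5 (delete idx 3 = 'b'): "dcib" -> "dci"
Op 6 (delete idx 2 = 'i'): "dci" -> "dc"
Op 7 (append 'i'): "dc" -> "dci"
Op 8 (insert 'a' at idx 1): "dci" -> "daci"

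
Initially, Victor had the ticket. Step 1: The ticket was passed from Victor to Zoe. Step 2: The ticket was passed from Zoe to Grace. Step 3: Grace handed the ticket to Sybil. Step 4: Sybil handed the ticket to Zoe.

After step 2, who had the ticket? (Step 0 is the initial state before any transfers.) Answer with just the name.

Tracking the ticket holder through step 2:
After step 0 (start): Victor
After step 1: Zoe
After step 2: Grace

At step 2, the holder is Grace.

Answer: Grace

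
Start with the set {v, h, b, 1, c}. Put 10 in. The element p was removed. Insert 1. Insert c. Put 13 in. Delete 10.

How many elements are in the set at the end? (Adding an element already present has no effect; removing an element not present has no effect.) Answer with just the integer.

Answer: 6

Derivation:
Tracking the set through each operation:
Start: {1, b, c, h, v}
Event 1 (add 10): added. Set: {1, 10, b, c, h, v}
Event 2 (remove p): not present, no change. Set: {1, 10, b, c, h, v}
Event 3 (add 1): already present, no change. Set: {1, 10, b, c, h, v}
Event 4 (add c): already present, no change. Set: {1, 10, b, c, h, v}
Event 5 (add 13): added. Set: {1, 10, 13, b, c, h, v}
Event 6 (remove 10): removed. Set: {1, 13, b, c, h, v}

Final set: {1, 13, b, c, h, v} (size 6)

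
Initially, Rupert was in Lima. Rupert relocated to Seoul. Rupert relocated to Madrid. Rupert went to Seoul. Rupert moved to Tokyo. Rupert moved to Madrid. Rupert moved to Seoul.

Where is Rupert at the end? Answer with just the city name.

Tracking Rupert's location:
Start: Rupert is in Lima.
After move 1: Lima -> Seoul. Rupert is in Seoul.
After move 2: Seoul -> Madrid. Rupert is in Madrid.
After move 3: Madrid -> Seoul. Rupert is in Seoul.
After move 4: Seoul -> Tokyo. Rupert is in Tokyo.
After move 5: Tokyo -> Madrid. Rupert is in Madrid.
After move 6: Madrid -> Seoul. Rupert is in Seoul.

Answer: Seoul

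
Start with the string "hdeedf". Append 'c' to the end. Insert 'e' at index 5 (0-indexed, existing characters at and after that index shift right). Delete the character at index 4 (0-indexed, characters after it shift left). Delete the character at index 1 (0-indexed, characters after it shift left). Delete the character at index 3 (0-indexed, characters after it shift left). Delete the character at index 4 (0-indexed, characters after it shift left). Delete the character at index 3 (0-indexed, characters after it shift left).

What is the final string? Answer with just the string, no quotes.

Applying each edit step by step:
Start: "hdeedf"
Op 1 (append 'c'): "hdeedf" -> "hdeedfc"
Op 2 (insert 'e' at idx 5): "hdeedfc" -> "hdeedefc"
Op 3 (delete idx 4 = 'd'): "hdeedefc" -> "hdeeefc"
Op 4 (delete idx 1 = 'd'): "hdeeefc" -> "heeefc"
Op 5 (delete idx 3 = 'e'): "heeefc" -> "heefc"
Op 6 (delete idx 4 = 'c'): "heefc" -> "heef"
Op 7 (delete idx 3 = 'f'): "heef" -> "hee"

Answer: hee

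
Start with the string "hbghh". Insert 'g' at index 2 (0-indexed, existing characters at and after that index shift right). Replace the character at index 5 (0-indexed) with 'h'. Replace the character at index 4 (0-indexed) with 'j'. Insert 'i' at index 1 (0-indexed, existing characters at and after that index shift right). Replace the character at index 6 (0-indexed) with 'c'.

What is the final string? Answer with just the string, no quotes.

Applying each edit step by step:
Start: "hbghh"
Op 1 (insert 'g' at idx 2): "hbghh" -> "hbgghh"
Op 2 (replace idx 5: 'h' -> 'h'): "hbgghh" -> "hbgghh"
Op 3 (replace idx 4: 'h' -> 'j'): "hbgghh" -> "hbggjh"
Op 4 (insert 'i' at idx 1): "hbggjh" -> "hibggjh"
Op 5 (replace idx 6: 'h' -> 'c'): "hibggjh" -> "hibggjc"

Answer: hibggjc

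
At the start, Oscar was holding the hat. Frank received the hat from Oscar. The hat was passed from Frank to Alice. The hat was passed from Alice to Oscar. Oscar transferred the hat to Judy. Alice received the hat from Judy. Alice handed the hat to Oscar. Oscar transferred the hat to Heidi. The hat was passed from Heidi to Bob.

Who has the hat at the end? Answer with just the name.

Tracking the hat through each event:
Start: Oscar has the hat.
After event 1: Frank has the hat.
After event 2: Alice has the hat.
After event 3: Oscar has the hat.
After event 4: Judy has the hat.
After event 5: Alice has the hat.
After event 6: Oscar has the hat.
After event 7: Heidi has the hat.
After event 8: Bob has the hat.

Answer: Bob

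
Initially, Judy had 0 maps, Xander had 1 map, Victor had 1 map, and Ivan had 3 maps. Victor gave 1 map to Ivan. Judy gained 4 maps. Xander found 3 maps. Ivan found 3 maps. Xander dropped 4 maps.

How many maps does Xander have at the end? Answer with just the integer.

Tracking counts step by step:
Start: Judy=0, Xander=1, Victor=1, Ivan=3
Event 1 (Victor -> Ivan, 1): Victor: 1 -> 0, Ivan: 3 -> 4. State: Judy=0, Xander=1, Victor=0, Ivan=4
Event 2 (Judy +4): Judy: 0 -> 4. State: Judy=4, Xander=1, Victor=0, Ivan=4
Event 3 (Xander +3): Xander: 1 -> 4. State: Judy=4, Xander=4, Victor=0, Ivan=4
Event 4 (Ivan +3): Ivan: 4 -> 7. State: Judy=4, Xander=4, Victor=0, Ivan=7
Event 5 (Xander -4): Xander: 4 -> 0. State: Judy=4, Xander=0, Victor=0, Ivan=7

Xander's final count: 0

Answer: 0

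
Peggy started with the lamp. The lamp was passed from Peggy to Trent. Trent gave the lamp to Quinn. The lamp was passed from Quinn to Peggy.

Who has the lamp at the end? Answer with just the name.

Tracking the lamp through each event:
Start: Peggy has the lamp.
After event 1: Trent has the lamp.
After event 2: Quinn has the lamp.
After event 3: Peggy has the lamp.

Answer: Peggy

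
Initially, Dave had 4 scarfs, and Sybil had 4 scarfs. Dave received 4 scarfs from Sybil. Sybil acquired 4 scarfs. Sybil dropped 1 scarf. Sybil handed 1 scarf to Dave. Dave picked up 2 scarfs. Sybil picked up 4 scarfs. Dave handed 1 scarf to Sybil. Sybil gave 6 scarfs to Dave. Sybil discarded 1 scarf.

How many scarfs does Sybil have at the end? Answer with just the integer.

Answer: 0

Derivation:
Tracking counts step by step:
Start: Dave=4, Sybil=4
Event 1 (Sybil -> Dave, 4): Sybil: 4 -> 0, Dave: 4 -> 8. State: Dave=8, Sybil=0
Event 2 (Sybil +4): Sybil: 0 -> 4. State: Dave=8, Sybil=4
Event 3 (Sybil -1): Sybil: 4 -> 3. State: Dave=8, Sybil=3
Event 4 (Sybil -> Dave, 1): Sybil: 3 -> 2, Dave: 8 -> 9. State: Dave=9, Sybil=2
Event 5 (Dave +2): Dave: 9 -> 11. State: Dave=11, Sybil=2
Event 6 (Sybil +4): Sybil: 2 -> 6. State: Dave=11, Sybil=6
Event 7 (Dave -> Sybil, 1): Dave: 11 -> 10, Sybil: 6 -> 7. State: Dave=10, Sybil=7
Event 8 (Sybil -> Dave, 6): Sybil: 7 -> 1, Dave: 10 -> 16. State: Dave=16, Sybil=1
Event 9 (Sybil -1): Sybil: 1 -> 0. State: Dave=16, Sybil=0

Sybil's final count: 0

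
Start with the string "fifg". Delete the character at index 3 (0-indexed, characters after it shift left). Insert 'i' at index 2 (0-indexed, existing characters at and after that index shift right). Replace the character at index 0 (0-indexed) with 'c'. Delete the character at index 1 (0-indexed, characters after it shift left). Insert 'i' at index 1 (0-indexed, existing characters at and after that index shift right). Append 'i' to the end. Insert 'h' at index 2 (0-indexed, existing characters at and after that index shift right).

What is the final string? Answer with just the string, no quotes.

Applying each edit step by step:
Start: "fifg"
Op 1 (delete idx 3 = 'g'): "fifg" -> "fif"
Op 2 (insert 'i' at idx 2): "fif" -> "fiif"
Op 3 (replace idx 0: 'f' -> 'c'): "fiif" -> "ciif"
Op 4 (delete idx 1 = 'i'): "ciif" -> "cif"
Op 5 (insert 'i' at idx 1): "cif" -> "ciif"
Op 6 (append 'i'): "ciif" -> "ciifi"
Op 7 (insert 'h' at idx 2): "ciifi" -> "cihifi"

Answer: cihifi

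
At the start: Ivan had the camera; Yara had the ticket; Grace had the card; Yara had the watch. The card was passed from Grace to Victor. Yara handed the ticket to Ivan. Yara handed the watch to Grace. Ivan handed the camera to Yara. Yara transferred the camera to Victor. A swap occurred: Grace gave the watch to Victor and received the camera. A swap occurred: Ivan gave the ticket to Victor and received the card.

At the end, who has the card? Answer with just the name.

Answer: Ivan

Derivation:
Tracking all object holders:
Start: camera:Ivan, ticket:Yara, card:Grace, watch:Yara
Event 1 (give card: Grace -> Victor). State: camera:Ivan, ticket:Yara, card:Victor, watch:Yara
Event 2 (give ticket: Yara -> Ivan). State: camera:Ivan, ticket:Ivan, card:Victor, watch:Yara
Event 3 (give watch: Yara -> Grace). State: camera:Ivan, ticket:Ivan, card:Victor, watch:Grace
Event 4 (give camera: Ivan -> Yara). State: camera:Yara, ticket:Ivan, card:Victor, watch:Grace
Event 5 (give camera: Yara -> Victor). State: camera:Victor, ticket:Ivan, card:Victor, watch:Grace
Event 6 (swap watch<->camera: now watch:Victor, camera:Grace). State: camera:Grace, ticket:Ivan, card:Victor, watch:Victor
Event 7 (swap ticket<->card: now ticket:Victor, card:Ivan). State: camera:Grace, ticket:Victor, card:Ivan, watch:Victor

Final state: camera:Grace, ticket:Victor, card:Ivan, watch:Victor
The card is held by Ivan.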